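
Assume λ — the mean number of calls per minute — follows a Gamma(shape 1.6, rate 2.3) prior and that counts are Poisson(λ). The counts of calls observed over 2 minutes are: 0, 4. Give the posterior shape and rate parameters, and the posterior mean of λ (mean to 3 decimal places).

The Poisson likelihood adds the total count to the shape and the number of exposure periods to the rate. Here ∑xᵢ = 4 and n = 2, so shape 1.6→5.6 and rate 2.3→4.3.
Posterior mean = shape/rate = 5.6/4.3 = 1.302.

Posterior: Gamma(shape=5.6, rate=4.3); mean ≈ 1.302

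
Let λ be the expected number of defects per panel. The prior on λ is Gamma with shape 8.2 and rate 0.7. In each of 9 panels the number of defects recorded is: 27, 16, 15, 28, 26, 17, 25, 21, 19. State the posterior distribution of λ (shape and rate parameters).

The Poisson likelihood adds the total count to the shape and the number of exposure periods to the rate. Here ∑xᵢ = 194 and n = 9, so shape 8.2→202.2 and rate 0.7→9.7.

Posterior: Gamma(shape=202.2, rate=9.7)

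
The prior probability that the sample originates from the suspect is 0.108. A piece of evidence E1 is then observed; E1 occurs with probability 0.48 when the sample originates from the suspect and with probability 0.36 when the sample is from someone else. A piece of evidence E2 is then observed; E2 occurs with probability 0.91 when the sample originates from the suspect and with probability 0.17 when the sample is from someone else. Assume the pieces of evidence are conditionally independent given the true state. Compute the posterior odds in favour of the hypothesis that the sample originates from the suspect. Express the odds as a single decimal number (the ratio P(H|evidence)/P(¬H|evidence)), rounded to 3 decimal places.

Posterior odds ≈ 0.864

Prior odds = 0.108/(1−0.108) = 0.12108.
Likelihood ratio for E1 = 0.48/0.36 = 1.3333.
Likelihood ratio for E2 = 0.91/0.17 = 5.3529.
Posterior odds = prior odds × LR₁ × LR₂ = 0.86415.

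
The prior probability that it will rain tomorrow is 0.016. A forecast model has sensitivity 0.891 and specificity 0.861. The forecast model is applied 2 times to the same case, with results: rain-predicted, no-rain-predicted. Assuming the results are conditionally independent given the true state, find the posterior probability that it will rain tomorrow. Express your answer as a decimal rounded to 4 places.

With H the event that it will rain tomorrow, the joint likelihood of the observed sequence is P(data|H) = 0.891·0.109 = 0.097119 and P(data|¬H) = 0.139·0.861 = 0.11968.
Bayes: P(H|data) = 0.016·0.097119 / (0.016·0.097119 + 0.984·0.11968) = 0.0015539/0.11932 = 0.0130.

Posterior P(H) ≈ 0.0130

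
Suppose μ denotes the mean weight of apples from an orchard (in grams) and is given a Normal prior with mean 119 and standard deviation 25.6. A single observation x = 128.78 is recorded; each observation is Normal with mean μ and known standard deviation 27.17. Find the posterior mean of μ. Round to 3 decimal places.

Prior precision 1/τ₀² = 1/25.6² = 0.00152588; data precision n/σ² = 1/27.17² = 0.00135463.
Posterior precision = 0.00152588 + 0.00135463 = 0.00288051.
Posterior mean = (0.00152588·119 + 0.00135463·128.78) / 0.00288051 = 123.599.

Posterior mean ≈ 123.599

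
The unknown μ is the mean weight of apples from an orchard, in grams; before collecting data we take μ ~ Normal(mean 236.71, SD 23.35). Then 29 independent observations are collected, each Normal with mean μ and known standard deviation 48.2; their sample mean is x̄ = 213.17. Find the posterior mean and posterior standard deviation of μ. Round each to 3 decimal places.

With known σ, the Normal prior is conjugate. Weight on the data is w = (n/σ²)/(n/σ² + 1/τ₀²) = 0.0124826/(0.0124826+0.00183411) = 0.87189.
Posterior mean = w·x̄ + (1−w)·μ₀ = 0.87189·213.17 + 0.12811·236.71 = 216.186. Posterior variance = 1/(0.0124826+0.00183411) = 69.8486, so SD = 8.358.

Posterior mean ≈ 216.186; posterior SD ≈ 8.358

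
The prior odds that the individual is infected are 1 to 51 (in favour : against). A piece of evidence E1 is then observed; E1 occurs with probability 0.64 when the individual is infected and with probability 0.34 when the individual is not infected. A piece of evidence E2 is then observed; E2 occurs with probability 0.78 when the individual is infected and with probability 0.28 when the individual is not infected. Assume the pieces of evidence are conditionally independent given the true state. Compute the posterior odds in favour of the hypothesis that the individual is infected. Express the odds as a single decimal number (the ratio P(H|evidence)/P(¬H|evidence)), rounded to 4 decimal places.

Prior odds = 1/51 = 0.019608. In log-odds, ln(0.019608) = -3.9318.
Add log likelihood ratios: ln(1.8824) + ln(2.7857) = 1.6570.
Posterior log-odds = -2.2748, so posterior odds = exp(-2.2748) = 0.10282.

Posterior odds ≈ 0.1028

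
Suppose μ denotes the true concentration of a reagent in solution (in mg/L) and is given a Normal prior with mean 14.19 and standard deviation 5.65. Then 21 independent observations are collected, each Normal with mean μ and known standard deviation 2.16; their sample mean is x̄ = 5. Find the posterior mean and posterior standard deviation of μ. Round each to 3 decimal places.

With known σ, the Normal prior is conjugate. Weight on the data is w = (n/σ²)/(n/σ² + 1/τ₀²) = 4.50103/(4.50103+0.0313259) = 0.99309.
Posterior mean = w·x̄ + (1−w)·μ₀ = 0.99309·5 + 0.0069116·14.19 = 5.064. Posterior variance = 1/(4.50103+0.0313259) = 0.220636, so SD = 0.470.

Posterior mean ≈ 5.064; posterior SD ≈ 0.470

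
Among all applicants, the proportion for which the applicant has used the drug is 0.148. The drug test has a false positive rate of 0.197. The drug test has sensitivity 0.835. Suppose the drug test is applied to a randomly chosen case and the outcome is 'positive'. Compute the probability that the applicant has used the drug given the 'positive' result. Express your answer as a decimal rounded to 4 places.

Write H for 'the applicant has used the drug'. Prior odds H:¬H = 0.148/0.852 = 0.17371. For the 'positive' outcome, the likelihood ratio is 0.835/0.197 = 4.2386.
Posterior odds = 0.17371 × 4.2386 = 0.73628, so P(H|E) = 0.73628/(1+0.73628) = 0.4241.

P(H | E) ≈ 0.4241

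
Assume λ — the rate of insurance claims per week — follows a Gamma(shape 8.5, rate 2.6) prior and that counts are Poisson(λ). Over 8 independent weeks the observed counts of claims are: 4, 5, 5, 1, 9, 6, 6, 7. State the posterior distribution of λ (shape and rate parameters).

Total count ∑xᵢ = 43 over n = 8 weeks.
Gamma is conjugate to the Poisson likelihood: posterior is Gamma(shape = 8.5+43 = 51.5, rate = 2.6+8 = 10.6).

Posterior: Gamma(shape=51.5, rate=10.6)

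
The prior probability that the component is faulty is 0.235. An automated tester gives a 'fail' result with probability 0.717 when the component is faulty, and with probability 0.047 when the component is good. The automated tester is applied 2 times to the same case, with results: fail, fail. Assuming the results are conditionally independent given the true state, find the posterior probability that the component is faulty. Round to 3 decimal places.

With H the event that the component is faulty, the joint likelihood of the observed sequence is P(data|H) = 0.717·0.717 = 0.51409 and P(data|¬H) = 0.047·0.047 = 0.0022090.
Bayes: P(H|data) = 0.235·0.51409 / (0.235·0.51409 + 0.765·0.0022090) = 0.12081/0.12250 = 0.9862.

Posterior P(H) ≈ 0.986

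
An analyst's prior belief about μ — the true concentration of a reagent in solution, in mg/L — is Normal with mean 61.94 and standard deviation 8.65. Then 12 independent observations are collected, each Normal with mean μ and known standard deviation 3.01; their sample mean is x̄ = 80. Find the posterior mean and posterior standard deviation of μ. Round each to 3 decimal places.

Posterior mean ≈ 79.820; posterior SD ≈ 0.865

Prior precision 1/τ₀² = 1/8.65² = 0.0133650; data precision n/σ² = 12/3.01² = 1.32449.
Posterior precision = 0.0133650 + 1.32449 = 1.33785, giving posterior SD = 1/√1.33785 = 0.865.
Posterior mean = (0.0133650·61.94 + 1.32449·80) / 1.33785 = 79.820.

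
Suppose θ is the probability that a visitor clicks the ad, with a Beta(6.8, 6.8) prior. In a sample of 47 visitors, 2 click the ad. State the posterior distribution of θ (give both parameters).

The binomial likelihood is conjugate to the Beta prior: with 2 successes and 45 failures, the posterior is Beta(6.8+2, 6.8+45) = Beta(8.8, 51.8).

Posterior: Beta(8.8, 51.8)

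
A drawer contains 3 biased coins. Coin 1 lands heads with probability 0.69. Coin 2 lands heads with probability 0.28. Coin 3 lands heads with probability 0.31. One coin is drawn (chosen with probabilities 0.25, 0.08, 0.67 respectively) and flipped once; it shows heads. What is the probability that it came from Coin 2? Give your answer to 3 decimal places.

Posterior probability ≈ 0.056

P(heads|C1) = 0.69; P(heads|C2) = 0.28; P(heads|C3) = 0.31.
Prior × likelihood for each source: 0.25·0.69=0.1725, 0.08·0.28=0.02240, 0.67·0.31=0.2077. Summing gives P(heads) = 0.40260.
P(Coin 2 | heads) = 0.02240 / 0.40260 = 0.056.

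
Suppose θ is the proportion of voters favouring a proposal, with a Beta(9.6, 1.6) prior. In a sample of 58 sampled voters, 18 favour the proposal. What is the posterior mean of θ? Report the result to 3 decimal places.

The binomial likelihood is conjugate to the Beta prior: with 18 successes and 40 failures, the posterior is Beta(9.6+18, 1.6+40) = Beta(27.6, 41.6).
Posterior mean = α/(α+β) = 27.6/69.2 = 0.399.

Posterior mean ≈ 0.399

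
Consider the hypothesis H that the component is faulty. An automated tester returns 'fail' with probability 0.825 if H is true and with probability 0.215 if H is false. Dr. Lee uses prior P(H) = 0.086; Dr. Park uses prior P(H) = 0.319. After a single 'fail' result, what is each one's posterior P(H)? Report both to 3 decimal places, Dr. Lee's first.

P('+'|H) = 0.825, P('+'|¬H) = 0.215.
Dr. Lee: numerator 0.825·0.086 = 0.070950; evidence = 0.070950+0.215·0.914 = 0.26746; posterior = 0.265.
Dr. Park: numerator 0.825·0.319 = 0.26317; evidence = 0.26317+0.215·0.681 = 0.40959; posterior = 0.643.

Dr. Lee: 0.265; Dr. Park: 0.643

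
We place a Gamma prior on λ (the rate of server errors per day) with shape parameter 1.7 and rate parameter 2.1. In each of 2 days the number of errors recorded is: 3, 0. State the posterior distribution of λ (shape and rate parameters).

Posterior: Gamma(shape=4.7, rate=4.1)

Total count ∑xᵢ = 3 over n = 2 days.
Gamma is conjugate to the Poisson likelihood: posterior is Gamma(shape = 1.7+3 = 4.7, rate = 2.1+2 = 4.1).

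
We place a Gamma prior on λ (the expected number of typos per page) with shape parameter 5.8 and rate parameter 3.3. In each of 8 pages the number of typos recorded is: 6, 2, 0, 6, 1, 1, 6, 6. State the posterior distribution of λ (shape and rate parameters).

Posterior: Gamma(shape=33.8, rate=11.3)

Total count ∑xᵢ = 28 over n = 8 pages.
Gamma is conjugate to the Poisson likelihood: posterior is Gamma(shape = 5.8+28 = 33.8, rate = 3.3+8 = 11.3).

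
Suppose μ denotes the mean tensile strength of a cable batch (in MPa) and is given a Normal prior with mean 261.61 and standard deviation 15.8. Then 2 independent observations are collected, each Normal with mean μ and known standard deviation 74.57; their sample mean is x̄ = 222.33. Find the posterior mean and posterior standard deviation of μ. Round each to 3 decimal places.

Posterior mean ≈ 258.374; posterior SD ≈ 15.135

With known σ, the Normal prior is conjugate. Weight on the data is w = (n/σ²)/(n/σ² + 1/τ₀²) = 0.00035967/(0.00035967+0.00400577) = 0.082390.
Posterior mean = w·x̄ + (1−w)·μ₀ = 0.082390·222.33 + 0.91761·261.61 = 258.374. Posterior variance = 1/(0.00035967+0.00400577) = 229.072, so SD = 15.135.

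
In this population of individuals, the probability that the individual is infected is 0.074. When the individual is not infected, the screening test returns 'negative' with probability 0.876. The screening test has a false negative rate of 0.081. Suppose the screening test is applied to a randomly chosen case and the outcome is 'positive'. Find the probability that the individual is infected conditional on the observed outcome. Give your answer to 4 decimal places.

Let H be the event that the individual is infected. P(H) = 0.074, so P(¬H) = 0.926. With E the 'positive' result, P(E|H) = 0.919 and P(E|¬H) = 0.124.
P(E) = 0.919·0.074 + 0.124·0.926 = 0.068006 + 0.11482 = 0.18283.
By Bayes' theorem, P(H|E) = 0.068006 / 0.18283 = 0.3720.

P(H | E) ≈ 0.3720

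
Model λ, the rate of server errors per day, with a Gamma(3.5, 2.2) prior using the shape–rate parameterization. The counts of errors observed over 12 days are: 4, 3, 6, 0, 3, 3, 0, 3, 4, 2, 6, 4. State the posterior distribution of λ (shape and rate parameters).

Posterior: Gamma(shape=41.5, rate=14.2)

Total count ∑xᵢ = 38 over n = 12 days.
Gamma is conjugate to the Poisson likelihood: posterior is Gamma(shape = 3.5+38 = 41.5, rate = 2.2+12 = 14.2).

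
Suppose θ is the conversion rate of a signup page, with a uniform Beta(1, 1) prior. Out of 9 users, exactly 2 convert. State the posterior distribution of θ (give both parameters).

Posterior: Beta(3, 8)

Observing 2 successes and 7 failures updates Beta(1, 1) by adding the success and failure counts to the two shape parameters: α = 1+2 = 3, β = 1+7 = 8.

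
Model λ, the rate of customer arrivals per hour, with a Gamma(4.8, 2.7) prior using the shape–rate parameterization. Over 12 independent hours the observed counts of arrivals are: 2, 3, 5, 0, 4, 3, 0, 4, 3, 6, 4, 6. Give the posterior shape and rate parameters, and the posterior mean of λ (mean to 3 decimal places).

The Poisson likelihood adds the total count to the shape and the number of exposure periods to the rate. Here ∑xᵢ = 40 and n = 12, so shape 4.8→44.8 and rate 2.7→14.7.
Posterior mean = shape/rate = 44.8/14.7 = 3.048.

Posterior: Gamma(shape=44.8, rate=14.7); mean ≈ 3.048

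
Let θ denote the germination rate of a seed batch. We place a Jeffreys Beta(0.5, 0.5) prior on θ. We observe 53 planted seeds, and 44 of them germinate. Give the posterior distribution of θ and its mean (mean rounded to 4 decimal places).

Posterior: Beta(44.5, 9.5); mean ≈ 0.8241

Observing 44 successes and 9 failures updates Beta(0.5, 0.5) by adding the success and failure counts to the two shape parameters: α = 0.5+44 = 44.5, β = 0.5+9 = 9.5.
Posterior mean = α/(α+β) = 44.5/54 = 0.8241.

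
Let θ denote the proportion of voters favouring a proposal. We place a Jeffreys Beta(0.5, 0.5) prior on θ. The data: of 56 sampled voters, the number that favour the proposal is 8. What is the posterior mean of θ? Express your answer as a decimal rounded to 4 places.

Posterior mean ≈ 0.1491

The binomial likelihood is conjugate to the Beta prior: with 8 successes and 48 failures, the posterior is Beta(0.5+8, 0.5+48) = Beta(8.5, 48.5).
Posterior mean = α/(α+β) = 8.5/57 = 0.1491.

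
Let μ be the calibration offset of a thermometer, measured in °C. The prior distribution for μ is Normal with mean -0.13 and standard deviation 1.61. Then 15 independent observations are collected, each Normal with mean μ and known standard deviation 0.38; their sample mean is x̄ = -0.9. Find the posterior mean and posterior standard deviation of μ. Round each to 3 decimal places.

Prior precision 1/τ₀² = 1/1.61² = 0.385788; data precision n/σ² = 15/0.38² = 103.878.
Posterior precision = 0.385788 + 103.878 = 104.264, giving posterior SD = 1/√104.264 = 0.098.
Posterior mean = (0.385788·-0.13 + 103.878·-0.9) / 104.264 = -0.897.

Posterior mean ≈ -0.897; posterior SD ≈ 0.098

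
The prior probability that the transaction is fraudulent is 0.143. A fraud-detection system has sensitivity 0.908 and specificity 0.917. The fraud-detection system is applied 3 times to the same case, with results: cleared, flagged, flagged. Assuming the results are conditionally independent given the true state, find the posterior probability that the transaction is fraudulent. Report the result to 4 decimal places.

Let H be the event that the transaction is fraudulent; start with P(H) = 0.143. P('flagged'|H) = 0.908, P('flagged'|¬H) = 0.083.
Update on result 1 ('cleared'): P(H) ← 0.092·0.1430 / (0.092·0.1430 + 0.917·0.8570) = 0.013156/0.79902 = 0.0165.
Update on result 2 ('flagged'): P(H) ← 0.908·0.0165 / (0.908·0.0165 + 0.083·0.9835) = 0.014950/0.096584 = 0.1548.
Update on result 3 ('flagged'): P(H) ← 0.908·0.1548 / (0.908·0.1548 + 0.083·0.8452) = 0.14055/0.21070 = 0.6671.

Posterior P(H) ≈ 0.6671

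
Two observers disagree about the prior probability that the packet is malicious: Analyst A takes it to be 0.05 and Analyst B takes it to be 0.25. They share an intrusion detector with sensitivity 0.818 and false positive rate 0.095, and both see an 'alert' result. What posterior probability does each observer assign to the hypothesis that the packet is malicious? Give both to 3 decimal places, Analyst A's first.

Analyst A: 0.312; Analyst B: 0.742

P('+'|H) = 0.818, P('+'|¬H) = 0.095.
Analyst A: numerator 0.818·0.05 = 0.040900; evidence = 0.040900+0.095·0.95 = 0.13115; posterior = 0.312.
Analyst B: numerator 0.818·0.25 = 0.20450; evidence = 0.20450+0.095·0.75 = 0.27575; posterior = 0.742.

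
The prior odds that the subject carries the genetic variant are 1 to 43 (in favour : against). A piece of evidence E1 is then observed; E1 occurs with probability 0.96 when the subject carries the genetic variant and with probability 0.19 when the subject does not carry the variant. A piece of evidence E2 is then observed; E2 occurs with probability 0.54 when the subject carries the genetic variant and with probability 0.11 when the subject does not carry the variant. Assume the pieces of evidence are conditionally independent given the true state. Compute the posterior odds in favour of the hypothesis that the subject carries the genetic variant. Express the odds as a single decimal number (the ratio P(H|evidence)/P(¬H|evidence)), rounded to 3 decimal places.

Prior odds = 1/43 = 0.023256. In log-odds, ln(0.023256) = -3.7612.
Add log likelihood ratios: ln(5.0526) + ln(4.9091) = 3.2110.
Posterior log-odds = -0.55020, so posterior odds = exp(-0.55020) = 0.57683.

Posterior odds ≈ 0.577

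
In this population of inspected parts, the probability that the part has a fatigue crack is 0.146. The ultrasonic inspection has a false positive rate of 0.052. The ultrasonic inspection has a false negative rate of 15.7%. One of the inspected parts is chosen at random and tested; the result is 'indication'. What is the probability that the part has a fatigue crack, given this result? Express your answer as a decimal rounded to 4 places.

P(H | E) ≈ 0.7349

Let H be the event that the part has a fatigue crack. P(H) = 0.146, so P(¬H) = 0.854. With E the 'indication' result, P(E|H) = 0.843 and P(E|¬H) = 0.052.
P(E) = 0.843·0.146 + 0.052·0.854 = 0.12308 + 0.044408 = 0.16749.
By Bayes' theorem, P(H|E) = 0.12308 / 0.16749 = 0.7349.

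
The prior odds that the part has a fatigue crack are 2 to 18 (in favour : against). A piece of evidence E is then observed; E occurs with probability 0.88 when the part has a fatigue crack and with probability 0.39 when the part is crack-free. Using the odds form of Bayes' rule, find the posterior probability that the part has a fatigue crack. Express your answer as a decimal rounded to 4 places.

Prior odds = 2/18 = 0.11111.
Likelihood ratio for E = 0.88/0.39 = 2.2564.
Posterior odds = prior odds × LR = 0.25071.
Posterior probability = odds/(1+odds) = 0.25071/1.2507 = 0.2005.

Posterior probability ≈ 0.2005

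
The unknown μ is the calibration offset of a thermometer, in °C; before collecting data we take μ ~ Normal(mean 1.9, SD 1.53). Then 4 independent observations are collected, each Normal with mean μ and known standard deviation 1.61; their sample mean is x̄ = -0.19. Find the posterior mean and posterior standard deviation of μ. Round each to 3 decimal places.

Posterior mean ≈ 0.263; posterior SD ≈ 0.712

Prior precision 1/τ₀² = 1/1.53² = 0.427186; data precision n/σ² = 4/1.61² = 1.54315.
Posterior precision = 0.427186 + 1.54315 = 1.97034, giving posterior SD = 1/√1.97034 = 0.712.
Posterior mean = (0.427186·1.9 + 1.54315·-0.19) / 1.97034 = 0.263.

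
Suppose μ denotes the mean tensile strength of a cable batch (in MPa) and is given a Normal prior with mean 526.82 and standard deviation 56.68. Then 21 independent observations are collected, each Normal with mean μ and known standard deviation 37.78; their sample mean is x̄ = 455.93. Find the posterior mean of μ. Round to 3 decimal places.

Posterior mean ≈ 457.399

With known σ, the Normal prior is conjugate. Weight on the data is w = (n/σ²)/(n/σ² + 1/τ₀²) = 0.0147128/(0.0147128+0.00031127) = 0.97928.
Posterior mean = w·x̄ + (1−w)·μ₀ = 0.97928·455.93 + 0.020718·526.82 = 457.399.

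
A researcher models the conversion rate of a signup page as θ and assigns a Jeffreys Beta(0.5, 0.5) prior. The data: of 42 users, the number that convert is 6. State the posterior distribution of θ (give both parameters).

Posterior: Beta(6.5, 36.5)

Observing 6 successes and 36 failures updates Beta(0.5, 0.5) by adding the success and failure counts to the two shape parameters: α = 0.5+6 = 6.5, β = 0.5+36 = 36.5.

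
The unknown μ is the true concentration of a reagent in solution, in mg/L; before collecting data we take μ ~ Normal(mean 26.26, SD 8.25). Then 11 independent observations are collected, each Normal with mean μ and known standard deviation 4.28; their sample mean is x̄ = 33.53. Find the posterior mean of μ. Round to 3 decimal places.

With known σ, the Normal prior is conjugate. Weight on the data is w = (n/σ²)/(n/σ² + 1/τ₀²) = 0.600489/(0.600489+0.0146924) = 0.97612.
Posterior mean = w·x̄ + (1−w)·μ₀ = 0.97612·33.53 + 0.023883·26.26 = 33.356.

Posterior mean ≈ 33.356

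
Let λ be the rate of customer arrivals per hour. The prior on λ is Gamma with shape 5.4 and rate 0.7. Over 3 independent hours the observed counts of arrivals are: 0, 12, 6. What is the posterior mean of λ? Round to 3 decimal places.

Posterior mean ≈ 6.324

Total count ∑xᵢ = 18 over n = 3 hours.
Gamma is conjugate to the Poisson likelihood: posterior is Gamma(shape = 5.4+18 = 23.4, rate = 0.7+3 = 3.7).
Posterior mean = shape/rate = 23.4/3.7 = 6.324.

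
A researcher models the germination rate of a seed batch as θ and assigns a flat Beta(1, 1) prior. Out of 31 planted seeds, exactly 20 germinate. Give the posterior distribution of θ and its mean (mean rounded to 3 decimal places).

The binomial likelihood is conjugate to the Beta prior: with 20 successes and 11 failures, the posterior is Beta(1+20, 1+11) = Beta(21, 12).
E[θ | data] = 21/(21+12) = 0.636.

Posterior: Beta(21, 12); mean ≈ 0.636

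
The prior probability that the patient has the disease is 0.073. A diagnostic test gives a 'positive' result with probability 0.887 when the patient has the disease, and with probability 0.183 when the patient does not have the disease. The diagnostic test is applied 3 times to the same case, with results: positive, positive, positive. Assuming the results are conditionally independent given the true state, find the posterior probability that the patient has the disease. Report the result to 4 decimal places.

Let H be the event that the patient has the disease; start with P(H) = 0.073. P('positive'|H) = 0.887, P('positive'|¬H) = 0.183.
Update on result 1 ('positive'): P(H) ← 0.887·0.0730 / (0.887·0.0730 + 0.183·0.9270) = 0.064751/0.23439 = 0.2763.
Update on result 2 ('positive'): P(H) ← 0.887·0.2763 / (0.887·0.2763 + 0.183·0.7237) = 0.24503/0.37748 = 0.6491.
Update on result 3 ('positive'): P(H) ← 0.887·0.6491 / (0.887·0.6491 + 0.183·0.3509) = 0.57578/0.63999 = 0.8997.

Posterior P(H) ≈ 0.8997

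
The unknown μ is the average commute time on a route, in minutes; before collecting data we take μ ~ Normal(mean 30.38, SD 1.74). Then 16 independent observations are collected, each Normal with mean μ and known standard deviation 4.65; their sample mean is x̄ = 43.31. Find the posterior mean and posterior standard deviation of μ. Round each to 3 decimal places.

With known σ, the Normal prior is conjugate. Weight on the data is w = (n/σ²)/(n/σ² + 1/τ₀²) = 0.739970/(0.739970+0.330295) = 0.69139.
Posterior mean = w·x̄ + (1−w)·μ₀ = 0.69139·43.31 + 0.30861·30.38 = 39.320. Posterior variance = 1/(0.739970+0.330295) = 0.934348, so SD = 0.967.

Posterior mean ≈ 39.320; posterior SD ≈ 0.967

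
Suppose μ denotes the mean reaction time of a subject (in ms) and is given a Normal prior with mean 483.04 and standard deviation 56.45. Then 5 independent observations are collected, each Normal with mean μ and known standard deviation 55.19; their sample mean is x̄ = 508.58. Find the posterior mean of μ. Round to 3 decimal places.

Prior precision 1/τ₀² = 1/56.45² = 0.00031381; data precision n/σ² = 5/55.19² = 0.00164153.
Posterior precision = 0.00031381 + 0.00164153 = 0.00195535.
Posterior mean = (0.00031381·483.04 + 0.00164153·508.58) / 0.00195535 = 504.481.

Posterior mean ≈ 504.481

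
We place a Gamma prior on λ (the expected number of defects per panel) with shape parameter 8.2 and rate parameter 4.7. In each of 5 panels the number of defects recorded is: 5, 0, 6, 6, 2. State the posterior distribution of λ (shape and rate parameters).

Posterior: Gamma(shape=27.2, rate=9.7)

Total count ∑xᵢ = 19 over n = 5 panels.
Gamma is conjugate to the Poisson likelihood: posterior is Gamma(shape = 8.2+19 = 27.2, rate = 4.7+5 = 9.7).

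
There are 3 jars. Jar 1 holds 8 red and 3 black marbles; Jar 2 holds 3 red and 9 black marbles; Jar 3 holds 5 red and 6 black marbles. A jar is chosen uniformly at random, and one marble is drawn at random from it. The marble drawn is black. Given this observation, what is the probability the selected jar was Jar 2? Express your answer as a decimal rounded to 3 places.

P(black|Jar 1) = 0.2727; P(black|Jar 2) = 0.75; P(black|Jar 3) = 0.5455.
Prior × likelihood for each source: 0.333333·0.2727=0.09091, 0.333333·0.75=0.2500, 0.333333·0.5455=0.1818. Summing gives P(black) = 0.52273.
P(Jar 2 | black) = 0.2500 / 0.52273 = 0.478.

Posterior probability ≈ 0.478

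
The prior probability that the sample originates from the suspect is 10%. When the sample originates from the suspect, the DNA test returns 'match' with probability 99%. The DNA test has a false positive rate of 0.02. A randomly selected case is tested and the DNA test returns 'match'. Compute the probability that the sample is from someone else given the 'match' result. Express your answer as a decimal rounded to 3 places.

P(¬H | E) ≈ 0.154

Write H for 'the sample originates from the suspect'. Prior odds H:¬H = 0.1/0.9 = 0.11111. For the 'match' outcome, the likelihood ratio is 0.99/0.02 = 49.500.
Posterior odds = 0.11111 × 49.500 = 5.5000, so P(H|E) = 5.5000/(1+5.5000) = 0.846. Then P(¬H|E) = 1 − 0.846 = 0.154.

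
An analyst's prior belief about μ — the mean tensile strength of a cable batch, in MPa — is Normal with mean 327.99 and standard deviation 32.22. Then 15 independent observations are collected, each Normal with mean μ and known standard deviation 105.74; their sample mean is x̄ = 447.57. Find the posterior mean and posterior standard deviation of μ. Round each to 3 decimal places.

Prior precision 1/τ₀² = 1/32.22² = 0.00096327; data precision n/σ² = 15/105.74² = 0.00134157.
Posterior precision = 0.00096327 + 0.00134157 = 0.00230484, giving posterior SD = 1/√0.00230484 = 20.830.
Posterior mean = (0.00096327·327.99 + 0.00134157·447.57) / 0.00230484 = 397.593.

Posterior mean ≈ 397.593; posterior SD ≈ 20.830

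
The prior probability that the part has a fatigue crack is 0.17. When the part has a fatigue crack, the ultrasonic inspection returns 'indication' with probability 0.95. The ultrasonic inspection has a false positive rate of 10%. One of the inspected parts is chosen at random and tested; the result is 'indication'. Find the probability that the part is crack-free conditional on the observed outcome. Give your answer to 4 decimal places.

Let H be the event that the part has a fatigue crack. P(H) = 0.17, so P(¬H) = 0.83. With E the 'indication' result, P(E|H) = 0.95 and P(E|¬H) = 0.1.
P(E) = 0.95·0.17 + 0.1·0.83 = 0.16150 + 0.083000 = 0.24450.
By Bayes' theorem, P(H|E) = 0.16150 / 0.24450 = 0.6605. Hence P(¬H|E) = 1 − 0.6605 = 0.3395.

P(¬H | E) ≈ 0.3395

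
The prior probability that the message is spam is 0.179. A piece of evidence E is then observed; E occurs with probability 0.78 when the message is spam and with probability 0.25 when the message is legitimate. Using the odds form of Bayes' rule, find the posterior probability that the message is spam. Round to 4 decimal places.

Prior odds = 0.179/(1−0.179) = 0.21803. In log-odds, ln(0.21803) = -1.5231.
Add log likelihood ratio: ln(3.1200) = 1.1378.
Posterior log-odds = -0.38530, so posterior odds = exp(-0.38530) = 0.68024. Converting, P(H|E) = 0.68024/1.6802 = 0.4048.

Posterior probability ≈ 0.4048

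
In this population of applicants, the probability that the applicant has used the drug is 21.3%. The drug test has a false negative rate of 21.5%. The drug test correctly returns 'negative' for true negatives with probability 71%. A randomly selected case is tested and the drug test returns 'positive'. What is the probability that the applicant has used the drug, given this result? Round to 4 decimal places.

Let H be the event that the applicant has used the drug. P(H) = 0.213, so P(¬H) = 0.787. With E the 'positive' result, P(E|H) = 0.785 and P(E|¬H) = 0.29.
P(E) = 0.785·0.213 + 0.29·0.787 = 0.16720 + 0.22823 = 0.39543.
By Bayes' theorem, P(H|E) = 0.16720 / 0.39543 = 0.4228.

P(H | E) ≈ 0.4228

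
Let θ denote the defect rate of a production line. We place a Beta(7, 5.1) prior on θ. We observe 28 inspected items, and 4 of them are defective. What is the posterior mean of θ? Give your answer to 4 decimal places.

Posterior mean ≈ 0.2743

Observing 4 successes and 24 failures updates Beta(7, 5.1) by adding the success and failure counts to the two shape parameters: α = 7+4 = 11, β = 5.1+24 = 29.1.
E[θ | data] = 11/(11+29.1) = 0.2743.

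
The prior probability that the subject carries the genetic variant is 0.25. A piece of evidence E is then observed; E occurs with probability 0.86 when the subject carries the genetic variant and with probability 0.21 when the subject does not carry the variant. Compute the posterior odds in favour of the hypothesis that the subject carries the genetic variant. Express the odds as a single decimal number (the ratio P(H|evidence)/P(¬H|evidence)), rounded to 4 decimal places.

Posterior odds ≈ 1.3651

Prior odds = 0.25/(1−0.25) = 0.33333.
Likelihood ratio for E = 0.86/0.21 = 4.0952.
Posterior odds = prior odds × LR = 1.3651.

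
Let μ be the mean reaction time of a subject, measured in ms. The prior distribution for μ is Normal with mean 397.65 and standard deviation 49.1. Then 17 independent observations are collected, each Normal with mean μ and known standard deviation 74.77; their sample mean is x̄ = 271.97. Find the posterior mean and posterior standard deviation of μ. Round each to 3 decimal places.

With known σ, the Normal prior is conjugate. Weight on the data is w = (n/σ²)/(n/σ² + 1/τ₀²) = 0.00304084/(0.00304084+0.00041480) = 0.87996.
Posterior mean = w·x̄ + (1−w)·μ₀ = 0.87996·271.97 + 0.12004·397.65 = 287.056. Posterior variance = 1/(0.00304084+0.00041480) = 289.382, so SD = 17.011.

Posterior mean ≈ 287.056; posterior SD ≈ 17.011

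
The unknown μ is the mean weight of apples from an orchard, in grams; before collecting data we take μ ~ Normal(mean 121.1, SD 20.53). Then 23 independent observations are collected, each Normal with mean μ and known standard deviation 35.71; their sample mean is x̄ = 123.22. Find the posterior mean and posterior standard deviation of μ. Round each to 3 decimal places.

With known σ, the Normal prior is conjugate. Weight on the data is w = (n/σ²)/(n/σ² + 1/τ₀²) = 0.0180363/(0.0180363+0.00237259) = 0.88375.
Posterior mean = w·x̄ + (1−w)·μ₀ = 0.88375·123.22 + 0.11625·121.1 = 122.974. Posterior variance = 1/(0.0180363+0.00237259) = 48.9982, so SD = 7.000.

Posterior mean ≈ 122.974; posterior SD ≈ 7.000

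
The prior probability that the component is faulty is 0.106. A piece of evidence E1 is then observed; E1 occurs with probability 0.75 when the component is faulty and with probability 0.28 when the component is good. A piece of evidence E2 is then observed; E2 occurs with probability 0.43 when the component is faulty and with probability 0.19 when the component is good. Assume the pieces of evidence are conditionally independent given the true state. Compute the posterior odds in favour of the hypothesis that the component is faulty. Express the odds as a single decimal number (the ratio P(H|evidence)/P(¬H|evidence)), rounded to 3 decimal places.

Posterior odds ≈ 0.719

Prior odds = 0.106/(1−0.106) = 0.11857. In log-odds, ln(0.11857) = -2.1323.
Add log likelihood ratios: ln(2.6786) + ln(2.2632) = 1.8020.
Posterior log-odds = -0.33022, so posterior odds = exp(-0.33022) = 0.71876.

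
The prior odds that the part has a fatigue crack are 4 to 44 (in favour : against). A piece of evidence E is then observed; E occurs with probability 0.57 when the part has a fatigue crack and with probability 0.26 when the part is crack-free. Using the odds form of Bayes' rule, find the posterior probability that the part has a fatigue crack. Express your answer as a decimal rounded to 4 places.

Prior odds = 4/44 = 0.090909.
Likelihood ratio for E = 0.57/0.26 = 2.1923.
Posterior odds = prior odds × LR = 0.19930.
Posterior probability = odds/(1+odds) = 0.19930/1.1993 = 0.1662.

Posterior probability ≈ 0.1662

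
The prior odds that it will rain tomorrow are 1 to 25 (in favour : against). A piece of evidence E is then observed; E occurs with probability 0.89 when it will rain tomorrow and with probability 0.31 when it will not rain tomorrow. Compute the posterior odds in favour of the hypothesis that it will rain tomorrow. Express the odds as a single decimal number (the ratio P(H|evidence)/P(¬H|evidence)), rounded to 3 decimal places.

Posterior odds ≈ 0.115

Prior odds = 1/25 = 0.040000. In log-odds, ln(0.040000) = -3.2189.
Add log likelihood ratio: ln(2.8710) = 1.0546.
Posterior log-odds = -2.1642, so posterior odds = exp(-2.1642) = 0.11484.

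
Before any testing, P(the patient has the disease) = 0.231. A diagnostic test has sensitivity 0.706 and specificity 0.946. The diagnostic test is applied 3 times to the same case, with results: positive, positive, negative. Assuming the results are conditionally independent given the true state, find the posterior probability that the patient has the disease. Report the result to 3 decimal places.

Posterior P(H) ≈ 0.941

With H the event that the patient has the disease, the joint likelihood of the observed sequence is P(data|H) = 0.706·0.706·0.294 = 0.14654 and P(data|¬H) = 0.054·0.054·0.946 = 0.0027585.
Bayes: P(H|data) = 0.231·0.14654 / (0.231·0.14654 + 0.769·0.0027585) = 0.033851/0.035972 = 0.9410.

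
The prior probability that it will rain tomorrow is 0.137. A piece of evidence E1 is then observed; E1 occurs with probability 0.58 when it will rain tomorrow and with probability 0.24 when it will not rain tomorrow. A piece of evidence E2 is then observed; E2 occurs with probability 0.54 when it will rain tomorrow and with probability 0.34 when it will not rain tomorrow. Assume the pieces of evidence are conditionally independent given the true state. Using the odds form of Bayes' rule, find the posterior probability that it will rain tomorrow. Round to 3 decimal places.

Posterior probability ≈ 0.379

Prior odds = 0.137/(1−0.137) = 0.15875. In log-odds, ln(0.15875) = -1.8404.
Add log likelihood ratios: ln(2.4167) + ln(1.5882) = 1.3450.
Posterior log-odds = -0.49542, so posterior odds = exp(-0.49542) = 0.60931. Converting, P(H|E) = 0.60931/1.6093 = 0.379.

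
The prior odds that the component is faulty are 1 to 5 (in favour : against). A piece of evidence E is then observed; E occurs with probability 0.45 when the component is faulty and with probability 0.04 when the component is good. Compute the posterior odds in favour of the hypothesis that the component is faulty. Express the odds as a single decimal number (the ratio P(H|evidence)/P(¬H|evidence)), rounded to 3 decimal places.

Prior odds = 1/5 = 0.20000.
Likelihood ratio for E = 0.45/0.04 = 11.250.
Posterior odds = prior odds × LR = 2.2500.

Posterior odds ≈ 2.250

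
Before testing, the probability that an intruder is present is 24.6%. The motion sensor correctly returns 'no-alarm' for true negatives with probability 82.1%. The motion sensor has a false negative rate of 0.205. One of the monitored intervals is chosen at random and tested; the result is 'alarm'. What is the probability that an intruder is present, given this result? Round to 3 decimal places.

Write H for 'an intruder is present'. Prior odds H:¬H = 0.246/0.754 = 0.32626. For the 'alarm' outcome, the likelihood ratio is 0.795/0.179 = 4.4413.
Posterior odds = 0.32626 × 4.4413 = 1.4490, so P(H|E) = 1.4490/(1+1.4490) = 0.592.

P(H | E) ≈ 0.592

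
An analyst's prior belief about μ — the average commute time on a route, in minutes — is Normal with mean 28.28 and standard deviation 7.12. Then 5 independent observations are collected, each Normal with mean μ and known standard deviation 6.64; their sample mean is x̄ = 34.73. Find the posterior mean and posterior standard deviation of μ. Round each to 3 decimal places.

Posterior mean ≈ 33.774; posterior SD ≈ 2.741

With known σ, the Normal prior is conjugate. Weight on the data is w = (n/σ²)/(n/σ² + 1/τ₀²) = 0.113405/(0.113405+0.0197260) = 0.85183.
Posterior mean = w·x̄ + (1−w)·μ₀ = 0.85183·34.73 + 0.14817·28.28 = 33.774. Posterior variance = 1/(0.113405+0.0197260) = 7.51137, so SD = 2.741.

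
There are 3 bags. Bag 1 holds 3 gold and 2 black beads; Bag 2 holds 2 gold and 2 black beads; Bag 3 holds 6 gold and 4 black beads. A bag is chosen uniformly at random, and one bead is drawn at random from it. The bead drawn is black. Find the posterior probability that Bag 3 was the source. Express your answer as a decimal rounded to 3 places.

Posterior probability ≈ 0.308

Tabulate prior·likelihood by source: [1] prior 0.333333, lik 0.4, product 0.1333; [2] prior 0.333333, lik 0.5, product 0.1667; [3] prior 0.333333, lik 0.4, product 0.1333.
Normalizing constant = 0.43333; the posterior for Bag 3 is its product over the sum, 0.1333/0.43333 = 0.308.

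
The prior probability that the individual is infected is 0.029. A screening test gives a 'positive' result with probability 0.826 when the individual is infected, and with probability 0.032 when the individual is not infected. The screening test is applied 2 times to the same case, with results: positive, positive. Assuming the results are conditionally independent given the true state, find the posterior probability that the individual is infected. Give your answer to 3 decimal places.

Posterior P(H) ≈ 0.952

With H the event that the individual is infected, the joint likelihood of the observed sequence is P(data|H) = 0.826·0.826 = 0.68228 and P(data|¬H) = 0.032·0.032 = 0.0010240.
Bayes: P(H|data) = 0.029·0.68228 / (0.029·0.68228 + 0.971·0.0010240) = 0.019786/0.020780 = 0.9522.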